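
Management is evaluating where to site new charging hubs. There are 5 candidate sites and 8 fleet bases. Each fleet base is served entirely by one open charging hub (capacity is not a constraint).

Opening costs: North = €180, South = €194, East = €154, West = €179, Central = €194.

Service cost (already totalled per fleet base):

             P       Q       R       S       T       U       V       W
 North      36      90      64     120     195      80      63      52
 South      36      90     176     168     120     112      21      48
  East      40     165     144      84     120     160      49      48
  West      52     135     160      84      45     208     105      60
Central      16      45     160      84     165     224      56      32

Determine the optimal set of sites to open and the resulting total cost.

Open North and West; minimum total cost 873.

For any fixed open set, each fleet base goes to its cheapest open site; total = fixed + service.
{North, West}: P→North 36, Q→North 90, R→North 64, S→West 84, T→West 45, U→North 80, V→North 63, W→North 52. Service 514; fixed 359; total 873.
{North}: P→North 36, Q→North 90, R→North 64, S→North 120, T→North 195, U→North 80, V→North 63, W→North 52. Service 700; fixed 180; total 880.
{North, East}: service 571 + fixed 334 = 905
{North, South, East, West, Central}: service 387 + fixed 901 = 1288
No other subset beats 873.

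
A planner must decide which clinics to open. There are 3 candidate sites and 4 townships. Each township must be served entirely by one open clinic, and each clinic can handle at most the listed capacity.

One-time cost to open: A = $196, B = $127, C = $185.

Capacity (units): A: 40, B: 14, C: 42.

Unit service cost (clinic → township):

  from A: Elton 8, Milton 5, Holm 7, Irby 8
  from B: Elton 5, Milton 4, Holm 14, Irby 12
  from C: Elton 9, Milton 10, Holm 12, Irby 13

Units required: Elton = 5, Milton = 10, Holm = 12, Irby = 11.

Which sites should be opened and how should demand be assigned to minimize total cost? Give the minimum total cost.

Minimum total cost: 458

Open {A}: Elton→A 8·5=40, Milton→A 5·10=50, Holm→A 7·12=84, Irby→A 8·11=88.
Loads: A carries 38/40. Service 262; fixed 196; total 458.
Next best feasible plan costs 570.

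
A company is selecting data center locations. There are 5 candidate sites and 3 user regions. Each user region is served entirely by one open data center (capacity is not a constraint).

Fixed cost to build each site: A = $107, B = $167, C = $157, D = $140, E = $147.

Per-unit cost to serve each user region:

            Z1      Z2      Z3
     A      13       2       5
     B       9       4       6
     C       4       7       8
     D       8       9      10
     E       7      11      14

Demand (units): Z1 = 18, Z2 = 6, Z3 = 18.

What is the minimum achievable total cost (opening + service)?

Minimum total cost: 415

For any fixed open set, each user region goes to its cheapest open site; total = fixed + service.
{C}: Z1→C 4·18=72, Z2→C 7·6=42, Z3→C 8·18=144. Service 258; fixed 157; total 415.
{A, C}: service 174 + fixed 264 = 438
{A}: service 336 + fixed 107 = 443
{A, B, C, D, E}: service 174 + fixed 718 = 892
No other subset beats 415.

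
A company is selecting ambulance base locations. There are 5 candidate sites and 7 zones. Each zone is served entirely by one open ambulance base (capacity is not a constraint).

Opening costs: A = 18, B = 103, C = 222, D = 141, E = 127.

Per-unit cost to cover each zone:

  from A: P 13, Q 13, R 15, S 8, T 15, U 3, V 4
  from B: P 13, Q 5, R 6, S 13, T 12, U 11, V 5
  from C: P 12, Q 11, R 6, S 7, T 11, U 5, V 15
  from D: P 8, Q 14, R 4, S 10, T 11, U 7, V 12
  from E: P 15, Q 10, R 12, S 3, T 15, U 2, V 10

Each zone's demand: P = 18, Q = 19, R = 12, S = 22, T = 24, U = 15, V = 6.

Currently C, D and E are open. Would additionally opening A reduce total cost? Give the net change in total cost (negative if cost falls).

Yes — net change −18 (cost falls by 18).

Current service cost with {C, D, E}: 802.
Adding A: each zone re-picks its cheapest; new service cost 766, saving 36.
Extra fixed cost: 18. Net change = 18 − 36 = -18.
(Totals: 1292 → 1274.)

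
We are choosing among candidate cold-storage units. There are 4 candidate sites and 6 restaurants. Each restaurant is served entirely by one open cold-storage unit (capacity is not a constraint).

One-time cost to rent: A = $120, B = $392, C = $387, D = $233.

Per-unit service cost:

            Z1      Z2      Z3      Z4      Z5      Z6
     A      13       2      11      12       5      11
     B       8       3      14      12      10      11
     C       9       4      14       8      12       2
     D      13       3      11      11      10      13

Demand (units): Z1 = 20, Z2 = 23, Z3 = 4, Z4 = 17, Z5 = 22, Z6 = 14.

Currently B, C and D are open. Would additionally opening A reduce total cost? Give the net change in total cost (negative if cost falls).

Yes — net change −13 (cost falls by 13).

Current service cost with {B, C, D}: 657.
Adding A: each restaurant re-picks its cheapest; new service cost 524, saving 133.
Extra fixed cost: 120. Net change = 120 − 133 = -13.
(Totals: 1669 → 1656.)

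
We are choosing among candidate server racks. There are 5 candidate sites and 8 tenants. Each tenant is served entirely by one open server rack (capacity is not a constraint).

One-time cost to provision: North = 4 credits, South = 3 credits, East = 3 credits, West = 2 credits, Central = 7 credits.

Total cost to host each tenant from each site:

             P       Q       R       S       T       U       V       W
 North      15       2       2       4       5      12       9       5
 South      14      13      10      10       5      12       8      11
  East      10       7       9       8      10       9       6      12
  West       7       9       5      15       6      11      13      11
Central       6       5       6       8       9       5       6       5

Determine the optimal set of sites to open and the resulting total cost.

Open North and Central; minimum total cost 46.

For any fixed open set, each tenant goes to its cheapest open site; total = fixed + service.
{North, Central}: P→Central 6, Q→North 2, R→North 2, S→North 4, T→North 5, U→Central 5, V→Central 6, W→North 5. Service 35; fixed 11; total 46.
{North, West, Central}: service 35 + fixed 13 = 48
{North, South, Central}: service 35 + fixed 14 = 49
{North, South, East, West, Central}: service 35 + fixed 19 = 54
No other subset beats 46.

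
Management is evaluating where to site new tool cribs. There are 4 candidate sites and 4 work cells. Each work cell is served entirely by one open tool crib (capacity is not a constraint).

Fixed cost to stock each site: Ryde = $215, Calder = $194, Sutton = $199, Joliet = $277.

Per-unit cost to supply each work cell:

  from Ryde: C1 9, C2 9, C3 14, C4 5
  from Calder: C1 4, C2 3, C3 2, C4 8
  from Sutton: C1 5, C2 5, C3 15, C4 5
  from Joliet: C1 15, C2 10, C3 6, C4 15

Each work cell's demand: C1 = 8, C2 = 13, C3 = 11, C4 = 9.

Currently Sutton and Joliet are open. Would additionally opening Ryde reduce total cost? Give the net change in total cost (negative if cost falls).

No — net change +215 (cost rises by 215).

Current service cost with {Sutton, Joliet}: 216.
Adding Ryde: each work cell re-picks its cheapest; new service cost 216, saving 0.
Extra fixed cost: 215. Net change = 215 − 0 = 215.
(Totals: 692 → 907.)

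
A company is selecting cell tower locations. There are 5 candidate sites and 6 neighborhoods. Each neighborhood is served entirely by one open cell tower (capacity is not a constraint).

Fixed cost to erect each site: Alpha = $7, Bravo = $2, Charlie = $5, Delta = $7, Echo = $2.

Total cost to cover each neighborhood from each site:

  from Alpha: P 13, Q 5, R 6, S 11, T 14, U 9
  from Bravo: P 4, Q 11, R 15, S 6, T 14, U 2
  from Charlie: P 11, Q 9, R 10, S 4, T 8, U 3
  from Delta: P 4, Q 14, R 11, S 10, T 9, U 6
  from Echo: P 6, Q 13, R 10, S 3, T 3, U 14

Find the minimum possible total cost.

Minimum total cost: 34

For any fixed open set, each neighborhood goes to its cheapest open site; total = fixed + service.
{Alpha, Bravo, Echo}: P→Bravo 4, Q→Alpha 5, R→Alpha 6, S→Echo 3, T→Echo 3, U→Bravo 2. Service 23; fixed 11; total 34.
{Bravo, Echo}: P→Bravo 4, Q→Bravo 11, R→Echo 10, S→Echo 3, T→Echo 3, U→Bravo 2. Service 33; fixed 4; total 37.
{Alpha, Bravo, Charlie, Echo}: service 23 + fixed 16 = 39
{Alpha, Bravo, Charlie, Delta, Echo}: service 23 + fixed 23 = 46
No other subset beats 34.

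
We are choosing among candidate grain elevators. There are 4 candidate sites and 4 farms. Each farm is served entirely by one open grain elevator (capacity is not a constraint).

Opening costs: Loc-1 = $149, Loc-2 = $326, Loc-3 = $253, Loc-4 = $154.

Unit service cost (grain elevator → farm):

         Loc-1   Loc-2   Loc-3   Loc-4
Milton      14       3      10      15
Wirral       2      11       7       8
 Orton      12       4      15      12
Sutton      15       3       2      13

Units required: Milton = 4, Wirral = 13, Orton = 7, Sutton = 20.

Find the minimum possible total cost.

Minimum total cost: 529

For any fixed open set, each farm goes to its cheapest open site; total = fixed + service.
{Loc-3}: Milton→Loc-3 10·4=40, Wirral→Loc-3 7·13=91, Orton→Loc-3 15·7=105, Sutton→Loc-3 2·20=40. Service 276; fixed 253; total 529.
{Loc-2}: service 243 + fixed 326 = 569
{Loc-1, Loc-3}: service 190 + fixed 402 = 592
{Loc-1, Loc-2, Loc-3, Loc-4}: Milton→Loc-2 3·4=12, Wirral→Loc-1 2·13=26, Orton→Loc-2 4·7=28, Sutton→Loc-3 2·20=40. Service 106; fixed 882; total 988.
No other subset beats 529.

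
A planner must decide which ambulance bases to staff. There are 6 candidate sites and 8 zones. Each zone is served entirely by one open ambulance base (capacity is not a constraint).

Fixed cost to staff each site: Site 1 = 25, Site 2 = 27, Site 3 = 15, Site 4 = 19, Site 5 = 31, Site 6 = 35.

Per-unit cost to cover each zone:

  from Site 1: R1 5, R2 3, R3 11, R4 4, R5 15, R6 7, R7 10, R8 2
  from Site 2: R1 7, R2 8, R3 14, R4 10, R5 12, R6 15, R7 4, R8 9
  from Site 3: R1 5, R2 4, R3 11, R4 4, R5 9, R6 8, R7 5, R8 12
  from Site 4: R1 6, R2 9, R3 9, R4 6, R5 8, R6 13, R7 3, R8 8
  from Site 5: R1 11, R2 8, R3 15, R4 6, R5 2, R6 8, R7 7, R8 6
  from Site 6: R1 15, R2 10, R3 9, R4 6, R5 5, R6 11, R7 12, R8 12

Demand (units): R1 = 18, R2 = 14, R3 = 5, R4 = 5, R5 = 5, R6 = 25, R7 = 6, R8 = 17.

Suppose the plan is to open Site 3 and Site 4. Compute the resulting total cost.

Each zone is assigned to its cheapest site among the open ones.
{Site 3, Site 4}: R1→Site 3 5·18=90, R2→Site 3 4·14=56, R3→Site 4 9·5=45, R4→Site 3 4·5=20, R5→Site 4 8·5=40, R6→Site 3 8·25=200, R7→Site 4 3·6=18, R8→Site 4 8·17=136. Service 605; fixed 34; total 639.

Total cost: 639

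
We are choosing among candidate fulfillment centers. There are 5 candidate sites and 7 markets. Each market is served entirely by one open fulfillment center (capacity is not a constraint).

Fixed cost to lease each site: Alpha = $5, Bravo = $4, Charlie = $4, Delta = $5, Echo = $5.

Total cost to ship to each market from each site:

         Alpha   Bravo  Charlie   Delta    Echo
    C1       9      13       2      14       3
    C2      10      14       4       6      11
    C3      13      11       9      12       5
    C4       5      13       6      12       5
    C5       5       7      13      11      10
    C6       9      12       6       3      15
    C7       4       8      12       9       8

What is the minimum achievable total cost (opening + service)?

For any fixed open set, each market goes to its cheapest open site; total = fixed + service.
{Alpha, Charlie}: C1→Charlie 2, C2→Charlie 4, C3→Charlie 9, C4→Alpha 5, C5→Alpha 5, C6→Charlie 6, C7→Alpha 4. Service 35; fixed 9; total 44.
{Alpha, Charlie, Echo}: service 31 + fixed 14 = 45
{Alpha, Charlie, Delta}: service 32 + fixed 14 = 46
{Alpha, Bravo, Charlie, Delta, Echo}: service 28 + fixed 23 = 51
No other subset beats 44.

Minimum total cost: 44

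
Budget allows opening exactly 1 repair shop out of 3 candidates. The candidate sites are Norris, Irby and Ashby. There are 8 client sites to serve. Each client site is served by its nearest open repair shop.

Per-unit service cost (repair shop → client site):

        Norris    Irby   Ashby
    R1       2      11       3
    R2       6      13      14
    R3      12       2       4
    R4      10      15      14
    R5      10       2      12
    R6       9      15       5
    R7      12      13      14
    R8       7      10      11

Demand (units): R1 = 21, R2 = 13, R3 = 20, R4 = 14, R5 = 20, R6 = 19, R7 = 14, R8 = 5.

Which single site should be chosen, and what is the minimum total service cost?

With exactly 1 open, each client site uses its cheapest among the chosen.
{Norris}: R1→Norris 2·21=42, R2→Norris 6·13=78, R3→Norris 12·20=240, R4→Norris 10·14=140, R5→Norris 10·20=200, R6→Norris 9·19=171, R7→Norris 12·14=168, R8→Norris 7·5=35. Service cost 1074.
{Ashby}: service cost 1107
{Irby}: service cost 1207
Among all 3 size-1 choices, {Norris} is lowest.

Choose Norris only; total service cost 1074.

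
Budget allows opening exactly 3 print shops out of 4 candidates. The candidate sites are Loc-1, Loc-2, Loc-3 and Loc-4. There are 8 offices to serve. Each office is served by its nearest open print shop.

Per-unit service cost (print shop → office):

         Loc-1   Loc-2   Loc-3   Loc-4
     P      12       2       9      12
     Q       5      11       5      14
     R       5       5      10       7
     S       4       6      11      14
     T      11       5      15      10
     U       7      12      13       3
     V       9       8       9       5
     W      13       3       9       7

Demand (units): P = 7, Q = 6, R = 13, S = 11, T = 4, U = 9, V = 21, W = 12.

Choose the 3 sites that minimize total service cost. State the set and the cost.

With exactly 3 open, each office uses its cheapest among the chosen.
{Loc-1, Loc-2, Loc-4}: P→Loc-2 2·7=14, Q→Loc-1 5·6=30, R→Loc-1 5·13=65, S→Loc-1 4·11=44, T→Loc-2 5·4=20, U→Loc-4 3·9=27, V→Loc-4 5·21=105, W→Loc-2 3·12=36. Service cost 341.
{Loc-2, Loc-3, Loc-4}: service cost 363
{Loc-1, Loc-2, Loc-3}: service cost 440
Among all 4 size-3 choices, {Loc-1, Loc-2, Loc-4} is lowest.

Choose Loc-1, Loc-2 and Loc-4; total service cost 341.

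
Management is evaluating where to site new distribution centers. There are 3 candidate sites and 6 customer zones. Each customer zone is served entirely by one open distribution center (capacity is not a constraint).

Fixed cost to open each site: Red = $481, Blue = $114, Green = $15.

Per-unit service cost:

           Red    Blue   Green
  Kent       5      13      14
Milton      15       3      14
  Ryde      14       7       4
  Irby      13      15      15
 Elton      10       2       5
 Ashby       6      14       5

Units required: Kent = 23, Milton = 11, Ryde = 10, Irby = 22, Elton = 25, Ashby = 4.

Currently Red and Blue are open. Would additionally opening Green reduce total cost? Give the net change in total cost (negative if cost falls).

Current service cost with {Red, Blue}: 578.
Adding Green: each customer zone re-picks its cheapest; new service cost 544, saving 34.
Extra fixed cost: 15. Net change = 15 − 34 = -19.
(Totals: 1173 → 1154.)

Yes — net change −19 (cost falls by 19).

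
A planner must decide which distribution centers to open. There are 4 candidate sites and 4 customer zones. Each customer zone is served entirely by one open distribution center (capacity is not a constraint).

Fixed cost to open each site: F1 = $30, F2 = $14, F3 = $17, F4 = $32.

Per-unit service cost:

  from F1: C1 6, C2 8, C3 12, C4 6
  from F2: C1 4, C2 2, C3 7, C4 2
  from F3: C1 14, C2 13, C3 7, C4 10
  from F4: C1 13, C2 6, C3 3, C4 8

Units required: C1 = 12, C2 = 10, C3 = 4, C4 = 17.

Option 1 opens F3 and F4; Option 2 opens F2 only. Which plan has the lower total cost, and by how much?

Option 2 is cheaper by 269.

Option 1: {F3, F4}: C1→F4 13·12=156, C2→F4 6·10=60, C3→F4 3·4=12, C4→F4 8·17=136. Service 364; fixed 49; total 413.
Option 2: {F2}: C1→F2 4·12=48, C2→F2 2·10=20, C3→F2 7·4=28, C4→F2 2·17=34. Service 130; fixed 14; total 144.
Difference: |413 − 144| = 269.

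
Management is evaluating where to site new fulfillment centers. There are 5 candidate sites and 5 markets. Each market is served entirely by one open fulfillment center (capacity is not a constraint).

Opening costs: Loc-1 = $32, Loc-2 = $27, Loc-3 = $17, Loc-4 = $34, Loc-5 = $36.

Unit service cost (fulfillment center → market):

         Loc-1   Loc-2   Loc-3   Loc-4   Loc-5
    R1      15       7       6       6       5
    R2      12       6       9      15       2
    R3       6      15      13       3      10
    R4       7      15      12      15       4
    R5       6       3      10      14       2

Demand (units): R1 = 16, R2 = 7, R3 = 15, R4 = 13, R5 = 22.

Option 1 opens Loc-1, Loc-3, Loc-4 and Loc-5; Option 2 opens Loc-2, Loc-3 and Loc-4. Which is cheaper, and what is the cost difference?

Option 1 is cheaper by 129.

Option 1: {Loc-1, Loc-3, Loc-4, Loc-5}: R1→Loc-5 5·16=80, R2→Loc-5 2·7=14, R3→Loc-4 3·15=45, R4→Loc-5 4·13=52, R5→Loc-5 2·22=44. Service 235; fixed 119; total 354.
Option 2: {Loc-2, Loc-3, Loc-4}: R1→Loc-3 6·16=96, R2→Loc-2 6·7=42, R3→Loc-4 3·15=45, R4→Loc-3 12·13=156, R5→Loc-2 3·22=66. Service 405; fixed 78; total 483.
Difference: |354 − 483| = 129.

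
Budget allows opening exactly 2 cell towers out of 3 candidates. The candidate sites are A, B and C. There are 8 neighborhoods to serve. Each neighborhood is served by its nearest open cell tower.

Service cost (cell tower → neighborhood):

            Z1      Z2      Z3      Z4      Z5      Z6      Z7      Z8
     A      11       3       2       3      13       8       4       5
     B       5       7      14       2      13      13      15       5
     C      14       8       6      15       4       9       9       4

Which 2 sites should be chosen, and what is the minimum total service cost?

With exactly 2 open, each neighborhood uses its cheapest among the chosen.
{A, C}: Z1→A 11, Z2→A 3, Z3→A 2, Z4→A 3, Z5→C 4, Z6→A 8, Z7→A 4, Z8→C 4. Service cost 39.
{A, B}: service cost 42
{B, C}: service cost 46
Among all 3 size-2 choices, {A, C} is lowest.

Choose A and C; total service cost 39.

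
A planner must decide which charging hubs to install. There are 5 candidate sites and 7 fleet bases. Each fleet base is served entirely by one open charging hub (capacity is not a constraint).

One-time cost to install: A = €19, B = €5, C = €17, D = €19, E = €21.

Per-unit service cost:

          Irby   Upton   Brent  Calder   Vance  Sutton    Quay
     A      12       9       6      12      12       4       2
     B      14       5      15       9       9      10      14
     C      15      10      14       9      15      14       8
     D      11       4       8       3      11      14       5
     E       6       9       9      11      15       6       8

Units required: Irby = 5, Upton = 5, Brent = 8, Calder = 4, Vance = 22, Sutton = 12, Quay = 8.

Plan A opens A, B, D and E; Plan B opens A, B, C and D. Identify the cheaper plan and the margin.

Plan A: {A, B, D, E}: Irby→E 6·5=30, Upton→D 4·5=20, Brent→A 6·8=48, Calder→D 3·4=12, Vance→B 9·22=198, Sutton→A 4·12=48, Quay→A 2·8=16. Service 372; fixed 64; total 436.
Plan B: {A, B, C, D}: Irby→D 11·5=55, Upton→D 4·5=20, Brent→A 6·8=48, Calder→D 3·4=12, Vance→B 9·22=198, Sutton→A 4·12=48, Quay→A 2·8=16. Service 397; fixed 60; total 457.
Difference: |436 − 457| = 21.

Plan A is cheaper by 21.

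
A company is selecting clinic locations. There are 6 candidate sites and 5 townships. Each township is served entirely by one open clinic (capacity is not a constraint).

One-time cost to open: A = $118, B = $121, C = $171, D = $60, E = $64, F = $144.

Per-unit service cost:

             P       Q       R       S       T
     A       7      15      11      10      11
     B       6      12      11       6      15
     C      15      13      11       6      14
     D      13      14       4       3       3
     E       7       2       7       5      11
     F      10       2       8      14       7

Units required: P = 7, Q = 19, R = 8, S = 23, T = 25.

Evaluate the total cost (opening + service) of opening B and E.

Each township is assigned to its cheapest site among the open ones.
{B, E}: P→B 6·7=42, Q→E 2·19=38, R→E 7·8=56, S→E 5·23=115, T→E 11·25=275. Service 526; fixed 185; total 711.

Total cost: 711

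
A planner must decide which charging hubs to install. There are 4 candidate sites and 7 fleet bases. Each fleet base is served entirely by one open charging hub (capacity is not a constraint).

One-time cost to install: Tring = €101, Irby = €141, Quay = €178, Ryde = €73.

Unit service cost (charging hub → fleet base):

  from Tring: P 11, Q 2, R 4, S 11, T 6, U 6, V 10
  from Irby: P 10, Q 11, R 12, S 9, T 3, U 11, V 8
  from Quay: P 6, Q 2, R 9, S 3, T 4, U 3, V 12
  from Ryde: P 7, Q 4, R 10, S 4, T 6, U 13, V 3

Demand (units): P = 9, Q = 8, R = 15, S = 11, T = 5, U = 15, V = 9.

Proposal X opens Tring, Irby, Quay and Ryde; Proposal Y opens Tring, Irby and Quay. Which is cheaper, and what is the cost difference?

Proposal Y is cheaper by 28.

Proposal X: {Tring, Irby, Quay, Ryde}: P→Quay 6·9=54, Q→Tring 2·8=16, R→Tring 4·15=60, S→Quay 3·11=33, T→Irby 3·5=15, U→Quay 3·15=45, V→Ryde 3·9=27. Service 250; fixed 493; total 743.
Proposal Y: {Tring, Irby, Quay}: P→Quay 6·9=54, Q→Tring 2·8=16, R→Tring 4·15=60, S→Quay 3·11=33, T→Irby 3·5=15, U→Quay 3·15=45, V→Irby 8·9=72. Service 295; fixed 420; total 715.
Difference: |743 − 715| = 28.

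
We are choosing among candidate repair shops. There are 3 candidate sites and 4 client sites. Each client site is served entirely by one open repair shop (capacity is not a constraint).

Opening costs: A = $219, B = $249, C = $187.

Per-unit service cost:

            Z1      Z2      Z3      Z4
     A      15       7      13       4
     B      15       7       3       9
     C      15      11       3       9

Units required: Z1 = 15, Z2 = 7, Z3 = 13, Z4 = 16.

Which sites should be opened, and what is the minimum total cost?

Open C only; minimum total cost 672.

For any fixed open set, each client site goes to its cheapest open site; total = fixed + service.
{C}: Z1→C 15·15=225, Z2→C 11·7=77, Z3→C 3·13=39, Z4→C 9·16=144. Service 485; fixed 187; total 672.
{B}: service 457 + fixed 249 = 706
{A}: service 507 + fixed 219 = 726
{A, B, C}: service 377 + fixed 655 = 1032
No other subset beats 672.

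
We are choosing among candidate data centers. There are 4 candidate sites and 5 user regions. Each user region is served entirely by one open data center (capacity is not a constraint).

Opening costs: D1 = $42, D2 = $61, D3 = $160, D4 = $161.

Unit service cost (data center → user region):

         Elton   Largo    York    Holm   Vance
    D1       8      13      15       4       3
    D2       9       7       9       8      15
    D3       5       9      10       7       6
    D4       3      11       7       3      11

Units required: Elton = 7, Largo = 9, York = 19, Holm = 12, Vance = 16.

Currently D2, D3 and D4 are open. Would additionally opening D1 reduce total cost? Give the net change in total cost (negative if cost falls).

Current service cost with {D2, D3, D4}: 349.
Adding D1: each user region re-picks its cheapest; new service cost 301, saving 48.
Extra fixed cost: 42. Net change = 42 − 48 = -6.
(Totals: 731 → 725.)

Yes — net change −6 (cost falls by 6).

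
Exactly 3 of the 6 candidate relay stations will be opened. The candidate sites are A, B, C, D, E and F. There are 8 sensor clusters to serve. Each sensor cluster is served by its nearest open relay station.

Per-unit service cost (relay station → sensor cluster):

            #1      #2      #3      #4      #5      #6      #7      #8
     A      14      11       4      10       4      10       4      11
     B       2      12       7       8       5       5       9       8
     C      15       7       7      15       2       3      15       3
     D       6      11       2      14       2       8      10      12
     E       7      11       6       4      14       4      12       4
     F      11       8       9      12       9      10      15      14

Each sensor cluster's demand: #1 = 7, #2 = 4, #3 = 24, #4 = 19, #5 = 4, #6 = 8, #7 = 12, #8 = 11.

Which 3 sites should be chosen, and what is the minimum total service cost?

With exactly 3 open, each sensor cluster uses its cheapest among the chosen.
{A, D, E}: #1→D 6·7=42, #2→A 11·4=44, #3→D 2·24=48, #4→E 4·19=76, #5→D 2·4=8, #6→E 4·8=32, #7→A 4·12=48, #8→E 4·11=44. Service cost 342.
{A, C, E}: service cost 362
{A, B, E}: service cost 370
Among all 20 size-3 choices, {A, D, E} is lowest.

Choose A, D and E; total service cost 342.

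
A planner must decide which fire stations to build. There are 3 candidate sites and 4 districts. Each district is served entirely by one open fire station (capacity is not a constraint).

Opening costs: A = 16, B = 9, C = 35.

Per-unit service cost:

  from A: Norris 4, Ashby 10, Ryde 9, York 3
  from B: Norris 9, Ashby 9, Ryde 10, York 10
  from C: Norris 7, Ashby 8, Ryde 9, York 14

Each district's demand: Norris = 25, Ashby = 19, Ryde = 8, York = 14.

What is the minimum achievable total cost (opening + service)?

For any fixed open set, each district goes to its cheapest open site; total = fixed + service.
{A, B}: Norris→A 4·25=100, Ashby→B 9·19=171, Ryde→A 9·8=72, York→A 3·14=42. Service 385; fixed 25; total 410.
{A, C}: Norris→A 4·25=100, Ashby→C 8·19=152, Ryde→A 9·8=72, York→A 3·14=42. Service 366; fixed 51; total 417.
{A}: service 404 + fixed 16 = 420
{A, B, C}: Norris→A 4·25=100, Ashby→C 8·19=152, Ryde→A 9·8=72, York→A 3·14=42. Service 366; fixed 60; total 426.
No other subset beats 410.

Minimum total cost: 410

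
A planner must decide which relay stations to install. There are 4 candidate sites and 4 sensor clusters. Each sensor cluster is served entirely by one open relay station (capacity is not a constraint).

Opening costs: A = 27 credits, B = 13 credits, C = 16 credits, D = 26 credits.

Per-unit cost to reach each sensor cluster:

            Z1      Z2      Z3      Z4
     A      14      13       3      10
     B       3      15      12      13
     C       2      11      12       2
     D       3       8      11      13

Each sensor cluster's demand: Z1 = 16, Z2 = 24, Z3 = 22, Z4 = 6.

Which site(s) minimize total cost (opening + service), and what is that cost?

For any fixed open set, each sensor cluster goes to its cheapest open site; total = fixed + service.
{A, C, D}: Z1→C 2·16=32, Z2→D 8·24=192, Z3→A 3·22=66, Z4→C 2·6=12. Service 302; fixed 69; total 371.
{A, B, C, D}: Z1→C 2·16=32, Z2→D 8·24=192, Z3→A 3·22=66, Z4→C 2·6=12. Service 302; fixed 82; total 384.
{A, C}: service 374 + fixed 43 = 417
{B}: Z1→B 3·16=48, Z2→B 15·24=360, Z3→B 12·22=264, Z4→B 13·6=78. Service 750; fixed 13; total 763.
(All 15 nonempty subsets were checked; A, C and D is lowest.)

Open A, C and D; minimum total cost 371.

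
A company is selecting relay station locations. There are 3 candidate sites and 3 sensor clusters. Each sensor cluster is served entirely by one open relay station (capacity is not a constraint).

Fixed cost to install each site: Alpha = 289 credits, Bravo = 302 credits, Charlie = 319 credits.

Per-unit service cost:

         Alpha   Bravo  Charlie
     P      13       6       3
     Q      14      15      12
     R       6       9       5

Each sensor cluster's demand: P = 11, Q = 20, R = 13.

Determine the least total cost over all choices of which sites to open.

For any fixed open set, each sensor cluster goes to its cheapest open site; total = fixed + service.
{Charlie}: P→Charlie 3·11=33, Q→Charlie 12·20=240, R→Charlie 5·13=65. Service 338; fixed 319; total 657.
{Bravo}: service 483 + fixed 302 = 785
{Alpha}: service 501 + fixed 289 = 790
{Alpha, Bravo, Charlie}: service 338 + fixed 910 = 1248
No other subset beats 657.

Minimum total cost: 657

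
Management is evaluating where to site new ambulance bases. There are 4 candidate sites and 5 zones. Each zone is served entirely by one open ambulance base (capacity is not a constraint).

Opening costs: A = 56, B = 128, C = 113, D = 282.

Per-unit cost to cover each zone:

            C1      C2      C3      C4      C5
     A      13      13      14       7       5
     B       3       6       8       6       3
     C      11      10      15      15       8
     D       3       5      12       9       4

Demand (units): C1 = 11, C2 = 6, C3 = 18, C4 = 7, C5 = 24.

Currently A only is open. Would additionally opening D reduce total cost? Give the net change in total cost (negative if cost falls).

Current service cost with {A}: 642.
Adding D: each zone re-picks its cheapest; new service cost 424, saving 218.
Extra fixed cost: 282. Net change = 282 − 218 = 64.
(Totals: 698 → 762.)

No — net change +64 (cost rises by 64).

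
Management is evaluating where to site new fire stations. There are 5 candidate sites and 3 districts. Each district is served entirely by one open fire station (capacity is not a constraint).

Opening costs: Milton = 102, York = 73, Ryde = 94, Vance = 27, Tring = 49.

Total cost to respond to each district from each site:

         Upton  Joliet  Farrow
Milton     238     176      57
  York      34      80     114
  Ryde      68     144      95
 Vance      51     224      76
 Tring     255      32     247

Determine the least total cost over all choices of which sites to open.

Minimum total cost: 235

For any fixed open set, each district goes to its cheapest open site; total = fixed + service.
{Vance, Tring}: Upton→Vance 51, Joliet→Tring 32, Farrow→Vance 76. Service 159; fixed 76; total 235.
{York, Vance}: service 190 + fixed 100 = 290
{York, Vance, Tring}: service 142 + fixed 149 = 291
{Milton, York, Ryde, Vance, Tring}: service 123 + fixed 345 = 468
No other subset beats 235.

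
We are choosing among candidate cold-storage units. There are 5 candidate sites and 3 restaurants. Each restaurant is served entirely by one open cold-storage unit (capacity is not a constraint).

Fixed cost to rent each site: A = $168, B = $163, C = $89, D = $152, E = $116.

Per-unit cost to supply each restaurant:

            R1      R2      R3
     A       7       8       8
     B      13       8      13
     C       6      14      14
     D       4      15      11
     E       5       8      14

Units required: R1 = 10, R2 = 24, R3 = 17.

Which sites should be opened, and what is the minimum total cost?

For any fixed open set, each restaurant goes to its cheapest open site; total = fixed + service.
{A}: R1→A 7·10=70, R2→A 8·24=192, R3→A 8·17=136. Service 398; fixed 168; total 566.
{E}: service 480 + fixed 116 = 596
{A, C}: service 388 + fixed 257 = 645
{A, B, C, D, E}: R1→D 4·10=40, R2→A 8·24=192, R3→A 8·17=136. Service 368; fixed 688; total 1056.
No other subset beats 566.

Open A only; minimum total cost 566.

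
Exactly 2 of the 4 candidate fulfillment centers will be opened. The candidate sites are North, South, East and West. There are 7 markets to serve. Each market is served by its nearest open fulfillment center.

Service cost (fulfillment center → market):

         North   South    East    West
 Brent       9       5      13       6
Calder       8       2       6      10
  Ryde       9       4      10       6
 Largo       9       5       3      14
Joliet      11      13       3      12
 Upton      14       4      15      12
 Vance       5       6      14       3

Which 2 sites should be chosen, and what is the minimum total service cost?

Choose South and East; total service cost 27.

With exactly 2 open, each market uses its cheapest among the chosen.
{South, East}: Brent→South 5, Calder→South 2, Ryde→South 4, Largo→East 3, Joliet→East 3, Upton→South 4, Vance→South 6. Service cost 27.
{South, West}: service cost 35
{North, South}: service cost 36
Among all 6 size-2 choices, {South, East} is lowest.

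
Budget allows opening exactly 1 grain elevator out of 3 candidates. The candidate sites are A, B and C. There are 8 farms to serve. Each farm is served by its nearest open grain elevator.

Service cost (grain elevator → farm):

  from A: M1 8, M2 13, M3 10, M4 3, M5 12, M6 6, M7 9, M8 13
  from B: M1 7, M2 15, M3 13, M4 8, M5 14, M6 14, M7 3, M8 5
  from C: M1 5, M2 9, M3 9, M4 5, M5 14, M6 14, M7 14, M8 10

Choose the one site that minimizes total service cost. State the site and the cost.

Choose A only; total service cost 74.

With exactly 1 open, each farm uses its cheapest among the chosen.
{A}: M1→A 8, M2→A 13, M3→A 10, M4→A 3, M5→A 12, M6→A 6, M7→A 9, M8→A 13. Service cost 74.
{B}: service cost 79
{C}: service cost 80
Among all 3 size-1 choices, {A} is lowest.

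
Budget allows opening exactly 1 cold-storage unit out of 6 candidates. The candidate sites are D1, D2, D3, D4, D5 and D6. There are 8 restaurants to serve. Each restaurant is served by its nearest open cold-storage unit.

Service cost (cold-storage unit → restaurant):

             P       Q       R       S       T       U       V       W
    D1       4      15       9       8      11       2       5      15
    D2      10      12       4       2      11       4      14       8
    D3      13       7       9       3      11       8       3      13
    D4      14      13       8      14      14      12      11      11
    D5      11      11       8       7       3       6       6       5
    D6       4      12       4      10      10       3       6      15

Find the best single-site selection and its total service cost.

Choose D5 only; total service cost 57.

With exactly 1 open, each restaurant uses its cheapest among the chosen.
{D5}: P→D5 11, Q→D5 11, R→D5 8, S→D5 7, T→D5 3, U→D5 6, V→D5 6, W→D5 5. Service cost 57.
{D6}: service cost 64
{D2}: service cost 65
Among all 6 size-1 choices, {D5} is lowest.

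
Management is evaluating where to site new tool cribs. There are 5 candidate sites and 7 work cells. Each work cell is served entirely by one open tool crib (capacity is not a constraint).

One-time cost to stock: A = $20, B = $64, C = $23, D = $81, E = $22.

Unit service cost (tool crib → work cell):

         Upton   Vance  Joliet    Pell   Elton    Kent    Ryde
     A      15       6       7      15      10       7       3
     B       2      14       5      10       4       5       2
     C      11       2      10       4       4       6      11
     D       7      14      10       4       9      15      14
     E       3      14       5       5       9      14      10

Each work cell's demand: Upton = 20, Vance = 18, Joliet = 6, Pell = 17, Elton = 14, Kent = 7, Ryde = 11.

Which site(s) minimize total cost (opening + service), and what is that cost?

Open B and C; minimum total cost 374.

For any fixed open set, each work cell goes to its cheapest open site; total = fixed + service.
{B, C}: Upton→B 2·20=40, Vance→C 2·18=36, Joliet→B 5·6=30, Pell→C 4·17=68, Elton→B 4·14=56, Kent→B 5·7=35, Ryde→B 2·11=22. Service 287; fixed 87; total 374.
{A, C, E}: Upton→E 3·20=60, Vance→C 2·18=36, Joliet→E 5·6=30, Pell→C 4·17=68, Elton→C 4·14=56, Kent→C 6·7=42, Ryde→A 3·11=33. Service 325; fixed 65; total 390.
{A, B, C}: service 287 + fixed 107 = 394
{A, B, C, D, E}: Upton→B 2·20=40, Vance→C 2·18=36, Joliet→B 5·6=30, Pell→C 4·17=68, Elton→B 4·14=56, Kent→B 5·7=35, Ryde→B 2·11=22. Service 287; fixed 210; total 497.
No other subset beats 374.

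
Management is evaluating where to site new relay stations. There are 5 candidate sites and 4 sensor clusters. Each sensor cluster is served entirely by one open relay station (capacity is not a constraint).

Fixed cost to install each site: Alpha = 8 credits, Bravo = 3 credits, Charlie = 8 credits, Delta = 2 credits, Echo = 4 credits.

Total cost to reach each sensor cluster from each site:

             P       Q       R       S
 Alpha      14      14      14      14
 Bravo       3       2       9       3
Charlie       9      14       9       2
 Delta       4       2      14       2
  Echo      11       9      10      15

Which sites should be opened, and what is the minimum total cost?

For any fixed open set, each sensor cluster goes to its cheapest open site; total = fixed + service.
{Bravo}: P→Bravo 3, Q→Bravo 2, R→Bravo 9, S→Bravo 3. Service 17; fixed 3; total 20.
{Bravo, Delta}: P→Bravo 3, Q→Bravo 2, R→Bravo 9, S→Delta 2. Service 16; fixed 5; total 21.
{Bravo, Echo}: P→Bravo 3, Q→Bravo 2, R→Bravo 9, S→Bravo 3. Service 17; fixed 7; total 24.
{Alpha, Bravo, Charlie, Delta, Echo}: service 16 + fixed 25 = 41
No other subset beats 20.

Open Bravo only; minimum total cost 20.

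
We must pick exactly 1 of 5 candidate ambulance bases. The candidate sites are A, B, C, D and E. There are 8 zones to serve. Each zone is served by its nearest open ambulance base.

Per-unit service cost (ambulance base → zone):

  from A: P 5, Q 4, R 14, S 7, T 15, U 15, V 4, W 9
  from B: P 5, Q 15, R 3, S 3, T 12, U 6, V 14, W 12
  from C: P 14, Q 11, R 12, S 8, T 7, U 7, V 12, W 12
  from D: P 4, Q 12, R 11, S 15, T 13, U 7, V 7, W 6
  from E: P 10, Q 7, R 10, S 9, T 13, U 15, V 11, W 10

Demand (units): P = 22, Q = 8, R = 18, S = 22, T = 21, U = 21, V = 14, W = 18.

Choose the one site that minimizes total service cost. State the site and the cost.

Choose B only; total service cost 1140.

With exactly 1 open, each zone uses its cheapest among the chosen.
{B}: P→B 5·22=110, Q→B 15·8=120, R→B 3·18=54, S→B 3·22=66, T→B 12·21=252, U→B 6·21=126, V→B 14·14=196, W→B 12·18=216. Service cost 1140.
{D}: service cost 1338
{A}: service cost 1396
Among all 5 size-1 choices, {B} is lowest.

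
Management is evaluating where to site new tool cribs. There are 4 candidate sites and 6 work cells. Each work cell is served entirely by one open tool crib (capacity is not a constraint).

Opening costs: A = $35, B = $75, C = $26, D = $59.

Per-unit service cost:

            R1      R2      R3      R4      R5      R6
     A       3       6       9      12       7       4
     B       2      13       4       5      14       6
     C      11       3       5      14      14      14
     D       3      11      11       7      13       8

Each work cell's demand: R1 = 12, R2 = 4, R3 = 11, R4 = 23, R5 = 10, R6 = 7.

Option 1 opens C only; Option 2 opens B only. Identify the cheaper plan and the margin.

Option 1: {C}: R1→C 11·12=132, R2→C 3·4=12, R3→C 5·11=55, R4→C 14·23=322, R5→C 14·10=140, R6→C 14·7=98. Service 759; fixed 26; total 785.
Option 2: {B}: R1→B 2·12=24, R2→B 13·4=52, R3→B 4·11=44, R4→B 5·23=115, R5→B 14·10=140, R6→B 6·7=42. Service 417; fixed 75; total 492.
Difference: |785 − 492| = 293.

Option 2 is cheaper by 293.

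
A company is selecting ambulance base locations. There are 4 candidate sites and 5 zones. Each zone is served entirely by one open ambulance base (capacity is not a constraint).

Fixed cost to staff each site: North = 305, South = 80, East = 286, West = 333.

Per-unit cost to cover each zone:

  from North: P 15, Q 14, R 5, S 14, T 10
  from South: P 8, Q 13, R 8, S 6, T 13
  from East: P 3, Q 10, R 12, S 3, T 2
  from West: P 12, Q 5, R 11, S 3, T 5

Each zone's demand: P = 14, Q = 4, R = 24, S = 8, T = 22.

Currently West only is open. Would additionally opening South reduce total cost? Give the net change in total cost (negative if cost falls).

Yes — net change −48 (cost falls by 48).

Current service cost with {West}: 586.
Adding South: each zone re-picks its cheapest; new service cost 458, saving 128.
Extra fixed cost: 80. Net change = 80 − 128 = -48.
(Totals: 919 → 871.)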